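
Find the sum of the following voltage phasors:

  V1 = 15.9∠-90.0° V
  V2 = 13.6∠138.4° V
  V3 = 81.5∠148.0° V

Step 1 — Convert each phasor to rectangular form:
  V1 = 15.9·(cos(-90.0°) + j·sin(-90.0°)) = 0 - j15.9 V
  V2 = 13.6·(cos(138.4°) + j·sin(138.4°)) = -10.17 + j9.029 V
  V3 = 81.5·(cos(148.0°) + j·sin(148.0°)) = -69.12 + j43.19 V
Step 2 — Sum components: V_total = -79.29 + j36.32 V.
Step 3 — Convert to polar: |V_total| = 87.21 V, ∠V_total = 155.4°.

V_total = 87.21∠155.4° V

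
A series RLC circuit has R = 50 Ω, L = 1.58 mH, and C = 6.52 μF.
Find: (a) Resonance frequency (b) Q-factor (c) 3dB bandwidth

Step 1 — Resonance condition Im(Z)=0 gives ω₀ = 1/√(LC).
Step 2 — ω₀ = 1/√(0.00158·6.52e-06) = 9853 rad/s.
Step 3 — f₀ = ω₀/(2π) = 1568 Hz.
Step 4 — Series Q: Q = ω₀L/R = 9853·0.00158/50 = 0.3113.
Step 5 — 3dB bandwidth: Δω = ω₀/Q = 3.165e+04 rad/s; BW = Δω/(2π) = 5037 Hz.

(a) f₀ = 1568 Hz  (b) Q = 0.3113  (c) BW = 5037 Hz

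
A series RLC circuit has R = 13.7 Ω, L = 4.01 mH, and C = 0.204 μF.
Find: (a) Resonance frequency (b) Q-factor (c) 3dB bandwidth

Step 1 — Resonance: ω₀ = 1/√(LC) = 1/√(0.00401·2.04e-07) = 3.496e+04 rad/s.
Step 2 — f₀ = ω₀/(2π) = 5565 Hz.
Step 3 — Series Q: Q = ω₀L/R = 3.496e+04·0.00401/13.7 = 10.23.
Step 4 — Bandwidth: Δω = ω₀/Q = 3416 rad/s; BW = Δω/(2π) = 543.7 Hz.

(a) f₀ = 5565 Hz  (b) Q = 10.23  (c) BW = 543.7 Hz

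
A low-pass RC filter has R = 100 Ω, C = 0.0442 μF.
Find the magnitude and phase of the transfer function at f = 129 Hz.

Step 1 — Angular frequency: ω = 2π·129 = 810.5 rad/s.
Step 2 — Transfer function: H(jω) = 1/(1 + jωRC).
Step 3 — Denominator: 1 + jωRC = 1 + j·810.5·100·4.42e-08 = 1 + j0.003583.
Step 4 — H = 1 - j0.003583.
Step 5 — Magnitude: |H| = 1 (-0.0 dB); phase: φ = -0.2°.

|H| = 1 (-0.0 dB), φ = -0.2°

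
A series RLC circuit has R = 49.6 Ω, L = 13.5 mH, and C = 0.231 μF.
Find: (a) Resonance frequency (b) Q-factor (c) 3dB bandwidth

Step 1 — Resonance: ω₀ = 1/√(LC) = 1/√(0.0135·2.31e-07) = 1.791e+04 rad/s.
Step 2 — f₀ = ω₀/(2π) = 2850 Hz.
Step 3 — Series Q: Q = ω₀L/R = 1.791e+04·0.0135/49.6 = 4.874.
Step 4 — Bandwidth: Δω = ω₀/Q = 3674 rad/s; BW = Δω/(2π) = 584.7 Hz.

(a) f₀ = 2850 Hz  (b) Q = 4.874  (c) BW = 584.7 Hz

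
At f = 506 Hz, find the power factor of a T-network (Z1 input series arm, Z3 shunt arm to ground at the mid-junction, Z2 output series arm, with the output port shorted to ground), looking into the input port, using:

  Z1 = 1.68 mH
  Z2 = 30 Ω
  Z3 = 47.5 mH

Step 1 — Angular frequency: ω = 2π·f = 2π·506 = 3179 rad/s.
Step 2 — Component impedances:
  Z1: Z = jωL = j·3179·0.00168 = 0 + j5.341 Ω
  Z2: Z = R = 30 Ω
  Z3: Z = jωL = j·3179·0.0475 = 0 + j151 Ω
Step 3 — With the output port shorted to ground, the output series arm Z2 runs from the junction to ground; the shunt arm Z3 also runs from the junction to ground. They appear in parallel: Z3 || Z2 = 28.86 + j5.733 Ω.
Step 4 — Series with input arm Z1: Z_in = Z1 + (Z3 || Z2) = 28.86 + j11.07 Ω = 30.91∠21.0° Ω.
Step 5 — Power factor: PF = cos(φ) = Re(Z)/|Z| = 28.861/30.913 = 0.9336.
Step 6 — Type: Im(Z) = 11.07 ⇒ lagging (phase φ = 21.0°).

PF = 0.9336 (lagging, φ = 21.0°)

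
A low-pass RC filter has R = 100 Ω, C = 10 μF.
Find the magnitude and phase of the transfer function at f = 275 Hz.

Step 1 — Angular frequency: ω = 2π·275 = 1728 rad/s.
Step 2 — Transfer function: H(jω) = 1/(1 + jωRC).
Step 3 — Denominator: 1 + jωRC = 1 + j·1728·100·1e-05 = 1 + j1.728.
Step 4 — H = 0.2509 - j0.4335.
Step 5 — Magnitude: |H| = 0.5009 (-6.0 dB); phase: φ = -59.9°.

|H| = 0.5009 (-6.0 dB), φ = -59.9°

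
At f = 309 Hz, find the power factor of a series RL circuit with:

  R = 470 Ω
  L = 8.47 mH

Step 1 — Angular frequency: ω = 2π·f = 2π·309 = 1942 rad/s.
Step 2 — Component impedances:
  R: Z = R = 470 Ω
  L: Z = jωL = j·1942·0.00847 = 0 + j16.44 Ω
Step 3 — Series combination: Z_total = R + L = 470 + j16.44 Ω = 470.3∠2.0° Ω.
Step 4 — Power factor: PF = cos(φ) = Re(Z)/|Z| = 470/470.3 = 0.9994.
Step 5 — Type: Im(Z) = 16.44 ⇒ lagging (phase φ = 2.0°).

PF = 0.9994 (lagging, φ = 2.0°)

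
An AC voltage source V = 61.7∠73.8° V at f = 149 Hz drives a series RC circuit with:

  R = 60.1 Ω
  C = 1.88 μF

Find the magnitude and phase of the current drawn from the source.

Step 1 — Angular frequency: ω = 2π·f = 2π·149 = 936.2 rad/s.
Step 2 — Component impedances:
  R: Z = R = 60.1 Ω
  C: Z = 1/(jωC) = -j/(ω·C) = 0 - j568.2 Ω
Step 3 — Series combination: Z_total = R + C = 60.1 - j568.2 Ω = 571.3∠-84.0° Ω.
Step 4 — Source phasor: V = 61.7∠73.8° V = 17.21 + j59.25 V.
Step 5 — Ohm's law: I = V / Z_total = (17.21 + j59.25) / (60.1 - j568.2) = -0.09996 + j0.04087 A.
Step 6 — Convert to polar: |I| = 0.108 A, ∠I = 157.8°.

I = 0.108∠157.8° A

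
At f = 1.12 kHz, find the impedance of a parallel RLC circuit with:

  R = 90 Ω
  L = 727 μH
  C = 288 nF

Step 1 — Angular frequency: ω = 2π·f = 2π·1120 = 7037 rad/s.
Step 2 — Component impedances:
  R: Z = R = 90 Ω
  L: Z = jωL = j·7037·0.000727 = 0 + j5.116 Ω
  C: Z = 1/(jωC) = -j/(ω·C) = 0 - j493.4 Ω
Step 3 — Parallel combination: 1/Z_total = 1/R + 1/L + 1/C; Z_total = 0.296 + j5.153 Ω = 5.161∠86.7° Ω.

Z = 0.296 + j5.153 Ω = 5.161∠86.7° Ω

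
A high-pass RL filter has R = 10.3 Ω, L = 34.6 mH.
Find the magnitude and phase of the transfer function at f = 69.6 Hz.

Step 1 — Angular frequency: ω = 2π·69.6 = 437.3 rad/s.
Step 2 — Transfer function: H(jω) = jωL/(R + jωL).
Step 3 — Numerator jωL = j·15.13; denominator R + jωL = 10.3 + j15.13.
Step 4 — H = 0.6833 + j0.4652.
Step 5 — Magnitude: |H| = 0.8266 (-1.7 dB); phase: φ = 34.2°.

|H| = 0.8266 (-1.7 dB), φ = 34.2°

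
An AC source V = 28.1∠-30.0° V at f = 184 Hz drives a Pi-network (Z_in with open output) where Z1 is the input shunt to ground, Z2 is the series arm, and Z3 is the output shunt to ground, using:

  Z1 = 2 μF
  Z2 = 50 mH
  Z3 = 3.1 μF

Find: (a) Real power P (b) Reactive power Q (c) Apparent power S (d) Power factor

Step 1 — Angular frequency: ω = 2π·f = 2π·184 = 1156 rad/s.
Step 2 — Component impedances:
  Z1: Z = 1/(jωC) = -j/(ω·C) = 0 - j432.5 Ω
  Z2: Z = jωL = j·1156·0.05 = 0 + j57.81 Ω
  Z3: Z = 1/(jωC) = -j/(ω·C) = 0 - j279 Ω
Step 3 — With open output, the series arm Z2 and the output shunt Z3 appear in series to ground: Z2 + Z3 = 0 - j221.2 Ω.
Step 4 — Parallel with input shunt Z1: Z_in = Z1 || (Z2 + Z3) = 0 - j146.4 Ω = 146.4∠-90.0° Ω.
Step 5 — Source phasor: V = 28.1∠-30.0° V = 24.34 - j14.05 V.
Step 6 — Current: I = V / Z = 0.096 + j0.1663 A = 0.192∠60.0° A.
Step 7 — Complex power: S = V·I* = 0 - j5.395 VA.
Step 8 — Real power: P = Re(S) = 0 W.
Step 9 — Reactive power: Q = Im(S) = -5.395 VAR.
Step 10 — Apparent power: |S| = 5.395 VA.
Step 11 — Power factor: PF = P/|S| = 0 (leading).

(a) P = 0 W  (b) Q = -5.395 VAR  (c) S = 5.395 VA  (d) PF = 0 (leading)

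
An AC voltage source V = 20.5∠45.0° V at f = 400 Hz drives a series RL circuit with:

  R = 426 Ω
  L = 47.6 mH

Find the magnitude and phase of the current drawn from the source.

Step 1 — Angular frequency: ω = 2π·f = 2π·400 = 2513 rad/s.
Step 2 — Component impedances:
  R: Z = R = 426 Ω
  L: Z = jωL = j·2513·0.0476 = 0 + j119.6 Ω
Step 3 — Series combination: Z_total = R + L = 426 + j119.6 Ω = 442.5∠15.7° Ω.
Step 4 — Source phasor: V = 20.5∠45.0° V = 14.5 + j14.5 V.
Step 5 — Ohm's law: I = V / Z_total = (14.5 + j14.5) / (426 + j119.6) = 0.0404 + j0.02268 A.
Step 6 — Convert to polar: |I| = 0.04633 A, ∠I = 29.3°.

I = 0.04633∠29.3° A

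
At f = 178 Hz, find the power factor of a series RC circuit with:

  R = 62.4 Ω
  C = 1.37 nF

Step 1 — Angular frequency: ω = 2π·f = 2π·178 = 1118 rad/s.
Step 2 — Component impedances:
  R: Z = R = 62.4 Ω
  C: Z = 1/(jωC) = -j/(ω·C) = 0 - j6.526e+05 Ω
Step 3 — Series combination: Z_total = R + C = 62.4 - j6.526e+05 Ω = 6.526e+05∠-90.0° Ω.
Step 4 — Power factor: PF = cos(φ) = Re(Z)/|Z| = 62.4/6.5265e+05 = 9.561e-05.
Step 5 — Type: Im(Z) = -6.526e+05 ⇒ leading (phase φ = -90.0°).

PF = 9.561e-05 (leading, φ = -90.0°)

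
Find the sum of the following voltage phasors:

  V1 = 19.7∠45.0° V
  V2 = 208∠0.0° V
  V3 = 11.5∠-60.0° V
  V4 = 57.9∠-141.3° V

Step 1 — Convert each phasor to rectangular form:
  V1 = 19.7·(cos(45.0°) + j·sin(45.0°)) = 13.93 + j13.93 V
  V2 = 208·(cos(0.0°) + j·sin(0.0°)) = 208 V
  V3 = 11.5·(cos(-60.0°) + j·sin(-60.0°)) = 5.75 - j9.959 V
  V4 = 57.9·(cos(-141.3°) + j·sin(-141.3°)) = -45.19 - j36.2 V
Step 2 — Sum components: V_total = 182.5 - j32.23 V.
Step 3 — Convert to polar: |V_total| = 185.3 V, ∠V_total = -10.0°.

V_total = 185.3∠-10.0° V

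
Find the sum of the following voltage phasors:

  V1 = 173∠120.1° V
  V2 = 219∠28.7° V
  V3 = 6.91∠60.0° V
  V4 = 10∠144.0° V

Step 1 — Convert each phasor to rectangular form:
  V1 = 173·(cos(120.1°) + j·sin(120.1°)) = -86.76 + j149.7 V
  V2 = 219·(cos(28.7°) + j·sin(28.7°)) = 192.1 + j105.2 V
  V3 = 6.91·(cos(60.0°) + j·sin(60.0°)) = 3.455 + j5.984 V
  V4 = 10·(cos(144.0°) + j·sin(144.0°)) = -8.09 + j5.878 V
Step 2 — Sum components: V_total = 100.7 + j266.7 V.
Step 3 — Convert to polar: |V_total| = 285.1 V, ∠V_total = 69.3°.

V_total = 285.1∠69.3° V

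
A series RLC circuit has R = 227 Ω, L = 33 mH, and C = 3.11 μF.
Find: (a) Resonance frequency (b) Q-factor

Step 1 — Resonance condition Im(Z)=0 gives ω₀ = 1/√(LC).
Step 2 — ω₀ = 1/√(0.033·3.11e-06) = 3121 rad/s.
Step 3 — f₀ = ω₀/(2π) = 496.8 Hz.
Step 4 — Series Q: Q = ω₀L/R = 3121·0.033/227 = 0.4538.

(a) f₀ = 496.8 Hz  (b) Q = 0.4538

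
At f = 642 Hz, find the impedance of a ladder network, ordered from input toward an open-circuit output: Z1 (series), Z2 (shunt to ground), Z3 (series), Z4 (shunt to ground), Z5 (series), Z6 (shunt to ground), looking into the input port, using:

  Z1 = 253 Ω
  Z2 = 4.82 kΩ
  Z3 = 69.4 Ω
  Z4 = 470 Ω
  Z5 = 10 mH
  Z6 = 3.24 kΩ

Step 1 — Angular frequency: ω = 2π·f = 2π·642 = 4034 rad/s.
Step 2 — Component impedances:
  Z1: Z = R = 253 Ω
  Z2: Z = R = 4820 Ω
  Z3: Z = R = 69.4 Ω
  Z4: Z = R = 470 Ω
  Z5: Z = jωL = j·4034·0.01 = 0 + j40.34 Ω
  Z6: Z = R = 3240 Ω
Step 3 — Ladder network (open output): work backward from the far end, alternating series and parallel combinations. Z_in = 689.4 + j0.5354 Ω = 689.4∠0.0° Ω.

Z = 689.4 + j0.5354 Ω = 689.4∠0.0° Ω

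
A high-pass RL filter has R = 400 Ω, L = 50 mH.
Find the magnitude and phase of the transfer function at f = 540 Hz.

Step 1 — Angular frequency: ω = 2π·540 = 3393 rad/s.
Step 2 — Transfer function: H(jω) = jωL/(R + jωL).
Step 3 — Numerator jωL = j·169.6; denominator R + jωL = 400 + j169.6.
Step 4 — H = 0.1525 + j0.3595.
Step 5 — Magnitude: |H| = 0.3905 (-8.2 dB); phase: φ = 67.0°.

|H| = 0.3905 (-8.2 dB), φ = 67.0°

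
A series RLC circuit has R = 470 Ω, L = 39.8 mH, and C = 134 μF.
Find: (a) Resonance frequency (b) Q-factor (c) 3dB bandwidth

Step 1 — Resonance: ω₀ = 1/√(LC) = 1/√(0.0398·0.000134) = 433 rad/s.
Step 2 — f₀ = ω₀/(2π) = 68.92 Hz.
Step 3 — Series Q: Q = ω₀L/R = 433·0.0398/470 = 0.03667.
Step 4 — Bandwidth: Δω = ω₀/Q = 1.181e+04 rad/s; BW = Δω/(2π) = 1879 Hz.

(a) f₀ = 68.92 Hz  (b) Q = 0.03667  (c) BW = 1879 Hz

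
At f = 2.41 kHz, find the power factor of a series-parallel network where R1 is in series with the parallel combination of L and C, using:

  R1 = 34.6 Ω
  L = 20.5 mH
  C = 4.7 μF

Step 1 — Angular frequency: ω = 2π·f = 2π·2410 = 1.514e+04 rad/s.
Step 2 — Component impedances:
  R1: Z = R = 34.6 Ω
  L: Z = jωL = j·1.514e+04·0.0205 = 0 + j310.4 Ω
  C: Z = 1/(jωC) = -j/(ω·C) = 0 - j14.05 Ω
Step 3 — Parallel branch: L || C = 1/(1/L + 1/C) = 0 - j14.72 Ω.
Step 4 — Series with R1: Z_total = R1 + (L || C) = 34.6 - j14.72 Ω = 37.6∠-23.0° Ω.
Step 5 — Power factor: PF = cos(φ) = Re(Z)/|Z| = 34.6/37.6 = 0.9202.
Step 6 — Type: Im(Z) = -14.72 ⇒ leading (phase φ = -23.0°).

PF = 0.9202 (leading, φ = -23.0°)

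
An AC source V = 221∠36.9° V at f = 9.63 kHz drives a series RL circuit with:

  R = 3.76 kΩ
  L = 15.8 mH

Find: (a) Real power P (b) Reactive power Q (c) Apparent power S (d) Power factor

Step 1 — Angular frequency: ω = 2π·f = 2π·9630 = 6.051e+04 rad/s.
Step 2 — Component impedances:
  R: Z = R = 3760 Ω
  L: Z = jωL = j·6.051e+04·0.0158 = 0 + j956 Ω
Step 3 — Series combination: Z_total = R + L = 3760 + j956 Ω = 3880∠14.3° Ω.
Step 4 — Source phasor: V = 221∠36.9° V = 176.7 + j132.7 V.
Step 5 — Current: I = V / Z = 0.05258 + j0.02192 A = 0.05696∠22.6° A.
Step 6 — Complex power: S = V·I* = 12.2 + j3.102 VA.
Step 7 — Real power: P = Re(S) = 12.2 W.
Step 8 — Reactive power: Q = Im(S) = 3.102 VAR.
Step 9 — Apparent power: |S| = 12.59 VA.
Step 10 — Power factor: PF = P/|S| = 0.9692 (lagging).

(a) P = 12.2 W  (b) Q = 3.102 VAR  (c) S = 12.59 VA  (d) PF = 0.9692 (lagging)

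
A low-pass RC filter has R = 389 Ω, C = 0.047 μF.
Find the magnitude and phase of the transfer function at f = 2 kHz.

Step 1 — Angular frequency: ω = 2π·2000 = 1.257e+04 rad/s.
Step 2 — Transfer function: H(jω) = 1/(1 + jωRC).
Step 3 — Denominator: 1 + jωRC = 1 + j·1.257e+04·389·4.7e-08 = 1 + j0.2298.
Step 4 — H = 0.9499 - j0.2182.
Step 5 — Magnitude: |H| = 0.9746 (-0.2 dB); phase: φ = -12.9°.

|H| = 0.9746 (-0.2 dB), φ = -12.9°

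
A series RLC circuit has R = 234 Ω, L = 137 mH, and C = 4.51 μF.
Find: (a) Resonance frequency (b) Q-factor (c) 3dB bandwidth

Step 1 — Resonance: ω₀ = 1/√(LC) = 1/√(0.137·4.51e-06) = 1272 rad/s.
Step 2 — f₀ = ω₀/(2π) = 202.5 Hz.
Step 3 — Series Q: Q = ω₀L/R = 1272·0.137/234 = 0.7448.
Step 4 — Bandwidth: Δω = ω₀/Q = 1708 rad/s; BW = Δω/(2π) = 271.8 Hz.

(a) f₀ = 202.5 Hz  (b) Q = 0.7448  (c) BW = 271.8 Hz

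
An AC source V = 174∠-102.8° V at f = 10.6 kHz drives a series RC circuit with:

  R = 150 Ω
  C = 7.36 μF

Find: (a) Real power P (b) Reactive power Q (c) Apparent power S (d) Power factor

Step 1 — Angular frequency: ω = 2π·f = 2π·1.06e+04 = 6.66e+04 rad/s.
Step 2 — Component impedances:
  R: Z = R = 150 Ω
  C: Z = 1/(jωC) = -j/(ω·C) = 0 - j2.04 Ω
Step 3 — Series combination: Z_total = R + C = 150 - j2.04 Ω = 150∠-0.8° Ω.
Step 4 — Source phasor: V = 174∠-102.8° V = -38.55 - j169.7 V.
Step 5 — Current: I = V / Z = -0.2416 - j1.134 A = 1.16∠-102.0° A.
Step 6 — Complex power: S = V·I* = 201.8 - j2.745 VA.
Step 7 — Real power: P = Re(S) = 201.8 W.
Step 8 — Reactive power: Q = Im(S) = -2.745 VAR.
Step 9 — Apparent power: |S| = 201.8 VA.
Step 10 — Power factor: PF = P/|S| = 0.9999 (leading).

(a) P = 201.8 W  (b) Q = -2.745 VAR  (c) S = 201.8 VA  (d) PF = 0.9999 (leading)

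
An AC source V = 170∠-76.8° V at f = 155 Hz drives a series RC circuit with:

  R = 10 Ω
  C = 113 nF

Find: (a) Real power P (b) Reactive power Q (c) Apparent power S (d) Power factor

Step 1 — Angular frequency: ω = 2π·f = 2π·155 = 973.9 rad/s.
Step 2 — Component impedances:
  R: Z = R = 10 Ω
  C: Z = 1/(jωC) = -j/(ω·C) = 0 - j9087 Ω
Step 3 — Series combination: Z_total = R + C = 10 - j9087 Ω = 9087∠-89.9° Ω.
Step 4 — Source phasor: V = 170∠-76.8° V = 38.82 - j165.5 V.
Step 5 — Current: I = V / Z = 0.01822 + j0.004252 A = 0.01871∠13.1° A.
Step 6 — Complex power: S = V·I* = 0.0035 - j3.18 VA.
Step 7 — Real power: P = Re(S) = 0.0035 W.
Step 8 — Reactive power: Q = Im(S) = -3.18 VAR.
Step 9 — Apparent power: |S| = 3.18 VA.
Step 10 — Power factor: PF = P/|S| = 0.0011 (leading).

(a) P = 0.0035 W  (b) Q = -3.18 VAR  (c) S = 3.18 VA  (d) PF = 0.0011 (leading)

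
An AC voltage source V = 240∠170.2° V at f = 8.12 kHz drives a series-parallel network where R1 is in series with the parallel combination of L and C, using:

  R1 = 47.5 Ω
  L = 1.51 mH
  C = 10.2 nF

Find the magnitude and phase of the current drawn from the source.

Step 1 — Angular frequency: ω = 2π·f = 2π·8120 = 5.102e+04 rad/s.
Step 2 — Component impedances:
  R1: Z = R = 47.5 Ω
  L: Z = jωL = j·5.102e+04·0.00151 = 0 + j77.04 Ω
  C: Z = 1/(jωC) = -j/(ω·C) = 0 - j1922 Ω
Step 3 — Parallel branch: L || C = 1/(1/L + 1/C) = 0 + j80.26 Ω.
Step 4 — Series with R1: Z_total = R1 + (L || C) = 47.5 + j80.26 Ω = 93.26∠59.4° Ω.
Step 5 — Source phasor: V = 240∠170.2° V = -236.5 + j40.85 V.
Step 6 — Ohm's law: I = V / Z_total = (-236.5 + j40.85) / (47.5 + j80.26) = -0.9147 + j2.405 A.
Step 7 — Convert to polar: |I| = 2.573 A, ∠I = 110.8°.

I = 2.573∠110.8° A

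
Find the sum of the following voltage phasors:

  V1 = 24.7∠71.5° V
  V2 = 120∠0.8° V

Step 1 — Convert each phasor to rectangular form:
  V1 = 24.7·(cos(71.5°) + j·sin(71.5°)) = 7.837 + j23.42 V
  V2 = 120·(cos(0.8°) + j·sin(0.8°)) = 120 + j1.675 V
Step 2 — Sum components: V_total = 127.8 + j25.1 V.
Step 3 — Convert to polar: |V_total| = 130.3 V, ∠V_total = 11.1°.

V_total = 130.3∠11.1° V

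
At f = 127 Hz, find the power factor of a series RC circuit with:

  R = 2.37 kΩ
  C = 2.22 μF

Step 1 — Angular frequency: ω = 2π·f = 2π·127 = 798 rad/s.
Step 2 — Component impedances:
  R: Z = R = 2370 Ω
  C: Z = 1/(jωC) = -j/(ω·C) = 0 - j564.5 Ω
Step 3 — Series combination: Z_total = R + C = 2370 - j564.5 Ω = 2436∠-13.4° Ω.
Step 4 — Power factor: PF = cos(φ) = Re(Z)/|Z| = 2370/2436.3 = 0.9728.
Step 5 — Type: Im(Z) = -564.5 ⇒ leading (phase φ = -13.4°).

PF = 0.9728 (leading, φ = -13.4°)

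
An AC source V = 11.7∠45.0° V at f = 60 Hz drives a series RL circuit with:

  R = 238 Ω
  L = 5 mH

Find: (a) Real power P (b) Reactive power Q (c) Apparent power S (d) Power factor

Step 1 — Angular frequency: ω = 2π·f = 2π·60 = 377 rad/s.
Step 2 — Component impedances:
  R: Z = R = 238 Ω
  L: Z = jωL = j·377·0.005 = 0 + j1.885 Ω
Step 3 — Series combination: Z_total = R + L = 238 + j1.885 Ω = 238∠0.5° Ω.
Step 4 — Source phasor: V = 11.7∠45.0° V = 8.273 + j8.273 V.
Step 5 — Current: I = V / Z = 0.03503 + j0.03448 A = 0.04916∠44.5° A.
Step 6 — Complex power: S = V·I* = 0.5751 + j0.004555 VA.
Step 7 — Real power: P = Re(S) = 0.5751 W.
Step 8 — Reactive power: Q = Im(S) = 0.004555 VAR.
Step 9 — Apparent power: |S| = 0.5752 VA.
Step 10 — Power factor: PF = P/|S| = 1 (lagging).

(a) P = 0.5751 W  (b) Q = 0.004555 VAR  (c) S = 0.5752 VA  (d) PF = 1 (lagging)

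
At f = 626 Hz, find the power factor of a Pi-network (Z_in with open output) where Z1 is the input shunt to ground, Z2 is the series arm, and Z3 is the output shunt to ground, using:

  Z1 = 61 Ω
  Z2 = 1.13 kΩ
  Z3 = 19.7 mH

Step 1 — Angular frequency: ω = 2π·f = 2π·626 = 3933 rad/s.
Step 2 — Component impedances:
  Z1: Z = R = 61 Ω
  Z2: Z = R = 1130 Ω
  Z3: Z = jωL = j·3933·0.0197 = 0 + j77.49 Ω
Step 3 — With open output, the series arm Z2 and the output shunt Z3 appear in series to ground: Z2 + Z3 = 1130 + j77.49 Ω.
Step 4 — Parallel with input shunt Z1: Z_in = Z1 || (Z2 + Z3) = 57.89 + j0.2024 Ω = 57.89∠0.2° Ω.
Step 5 — Power factor: PF = cos(φ) = Re(Z)/|Z| = 57.89/57.89 = 1.
Step 6 — Type: Im(Z) = 0.2024 ⇒ lagging (phase φ = 0.2°).

PF = 1 (lagging, φ = 0.2°)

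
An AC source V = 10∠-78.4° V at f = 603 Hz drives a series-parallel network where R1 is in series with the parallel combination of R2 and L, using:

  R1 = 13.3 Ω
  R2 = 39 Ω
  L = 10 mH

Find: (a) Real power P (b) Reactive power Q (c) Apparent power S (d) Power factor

Step 1 — Angular frequency: ω = 2π·f = 2π·603 = 3789 rad/s.
Step 2 — Component impedances:
  R1: Z = R = 13.3 Ω
  R2: Z = R = 39 Ω
  L: Z = jωL = j·3789·0.01 = 0 + j37.89 Ω
Step 3 — Parallel branch: R2 || L = 1/(1/R2 + 1/L) = 18.94 + j19.49 Ω.
Step 4 — Series with R1: Z_total = R1 + (R2 || L) = 32.24 + j19.49 Ω = 37.67∠31.2° Ω.
Step 5 — Source phasor: V = 10∠-78.4° V = 2.011 - j9.796 V.
Step 6 — Current: I = V / Z = -0.08887 - j0.2501 A = 0.2655∠-109.6° A.
Step 7 — Complex power: S = V·I* = 2.272 + j1.374 VA.
Step 8 — Real power: P = Re(S) = 2.272 W.
Step 9 — Reactive power: Q = Im(S) = 1.374 VAR.
Step 10 — Apparent power: |S| = 2.655 VA.
Step 11 — Power factor: PF = P/|S| = 0.8557 (lagging).

(a) P = 2.272 W  (b) Q = 1.374 VAR  (c) S = 2.655 VA  (d) PF = 0.8557 (lagging)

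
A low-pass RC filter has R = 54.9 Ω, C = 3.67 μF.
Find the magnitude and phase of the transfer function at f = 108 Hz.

Step 1 — Angular frequency: ω = 2π·108 = 678.6 rad/s.
Step 2 — Transfer function: H(jω) = 1/(1 + jωRC).
Step 3 — Denominator: 1 + jωRC = 1 + j·678.6·54.9·3.67e-06 = 1 + j0.1367.
Step 4 — H = 0.9816 - j0.1342.
Step 5 — Magnitude: |H| = 0.9908 (-0.1 dB); phase: φ = -7.8°.

|H| = 0.9908 (-0.1 dB), φ = -7.8°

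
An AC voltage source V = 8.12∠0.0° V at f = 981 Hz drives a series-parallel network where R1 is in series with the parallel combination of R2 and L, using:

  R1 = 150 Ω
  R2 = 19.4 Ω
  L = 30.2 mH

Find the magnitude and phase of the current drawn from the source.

Step 1 — Angular frequency: ω = 2π·f = 2π·981 = 6164 rad/s.
Step 2 — Component impedances:
  R1: Z = R = 150 Ω
  R2: Z = R = 19.4 Ω
  L: Z = jωL = j·6164·0.0302 = 0 + j186.1 Ω
Step 3 — Parallel branch: R2 || L = 1/(1/R2 + 1/L) = 19.19 + j2 Ω.
Step 4 — Series with R1: Z_total = R1 + (R2 || L) = 169.2 + j2 Ω = 169.2∠0.7° Ω.
Step 5 — Source phasor: V = 8.12∠0.0° V = 8.12 V.
Step 6 — Ohm's law: I = V / Z_total = (8.12) / (169.2 + j2) = 0.04799 - j0.0005673 A.
Step 7 — Convert to polar: |I| = 0.04799 A, ∠I = -0.7°.

I = 0.04799∠-0.7° A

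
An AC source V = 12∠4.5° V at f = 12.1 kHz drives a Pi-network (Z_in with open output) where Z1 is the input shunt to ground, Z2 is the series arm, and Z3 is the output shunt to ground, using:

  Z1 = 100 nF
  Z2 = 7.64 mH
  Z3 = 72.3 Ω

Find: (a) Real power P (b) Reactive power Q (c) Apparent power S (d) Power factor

Step 1 — Angular frequency: ω = 2π·f = 2π·1.21e+04 = 7.603e+04 rad/s.
Step 2 — Component impedances:
  Z1: Z = 1/(jωC) = -j/(ω·C) = 0 - j131.5 Ω
  Z2: Z = jωL = j·7.603e+04·0.00764 = 0 + j580.8 Ω
  Z3: Z = R = 72.3 Ω
Step 3 — With open output, the series arm Z2 and the output shunt Z3 appear in series to ground: Z2 + Z3 = 72.3 + j580.8 Ω.
Step 4 — Parallel with input shunt Z1: Z_in = Z1 || (Z2 + Z3) = 6.04 - j169.1 Ω = 169.2∠-88.0° Ω.
Step 5 — Source phasor: V = 12∠4.5° V = 11.96 + j0.9415 V.
Step 6 — Current: I = V / Z = -0.003037 + j0.07087 A = 0.07093∠92.5° A.
Step 7 — Complex power: S = V·I* = 0.03039 - j0.8506 VA.
Step 8 — Real power: P = Re(S) = 0.03039 W.
Step 9 — Reactive power: Q = Im(S) = -0.8506 VAR.
Step 10 — Apparent power: |S| = 0.8512 VA.
Step 11 — Power factor: PF = P/|S| = 0.0357 (leading).

(a) P = 0.03039 W  (b) Q = -0.8506 VAR  (c) S = 0.8512 VA  (d) PF = 0.0357 (leading)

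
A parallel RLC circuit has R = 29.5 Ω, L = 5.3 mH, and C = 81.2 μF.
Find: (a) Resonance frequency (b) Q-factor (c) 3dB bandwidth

Step 1 — Resonance: ω₀ = 1/√(LC) = 1/√(0.0053·8.12e-05) = 1524 rad/s.
Step 2 — f₀ = ω₀/(2π) = 242.6 Hz.
Step 3 — Parallel Q: Q = R/(ω₀L) = 29.5/(1524·0.0053) = 3.651.
Step 4 — Bandwidth: Δω = ω₀/Q = 417.5 rad/s; BW = Δω/(2π) = 66.44 Hz.

(a) f₀ = 242.6 Hz  (b) Q = 3.651  (c) BW = 66.44 Hz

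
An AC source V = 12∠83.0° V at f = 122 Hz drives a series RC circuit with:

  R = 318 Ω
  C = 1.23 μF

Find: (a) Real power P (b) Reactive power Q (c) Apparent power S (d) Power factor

Step 1 — Angular frequency: ω = 2π·f = 2π·122 = 766.5 rad/s.
Step 2 — Component impedances:
  R: Z = R = 318 Ω
  C: Z = 1/(jωC) = -j/(ω·C) = 0 - j1061 Ω
Step 3 — Series combination: Z_total = R + C = 318 - j1061 Ω = 1107∠-73.3° Ω.
Step 4 — Source phasor: V = 12∠83.0° V = 1.462 + j11.91 V.
Step 5 — Current: I = V / Z = -0.009924 + j0.004354 A = 0.01084∠156.3° A.
Step 6 — Complex power: S = V·I* = 0.03735 - j0.1246 VA.
Step 7 — Real power: P = Re(S) = 0.03735 W.
Step 8 — Reactive power: Q = Im(S) = -0.1246 VAR.
Step 9 — Apparent power: |S| = 0.1301 VA.
Step 10 — Power factor: PF = P/|S| = 0.2872 (leading).

(a) P = 0.03735 W  (b) Q = -0.1246 VAR  (c) S = 0.1301 VA  (d) PF = 0.2872 (leading)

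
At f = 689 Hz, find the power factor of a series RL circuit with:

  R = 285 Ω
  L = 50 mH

Step 1 — Angular frequency: ω = 2π·f = 2π·689 = 4329 rad/s.
Step 2 — Component impedances:
  R: Z = R = 285 Ω
  L: Z = jωL = j·4329·0.05 = 0 + j216.5 Ω
Step 3 — Series combination: Z_total = R + L = 285 + j216.5 Ω = 357.9∠37.2° Ω.
Step 4 — Power factor: PF = cos(φ) = Re(Z)/|Z| = 285/357.88 = 0.7964.
Step 5 — Type: Im(Z) = 216.5 ⇒ lagging (phase φ = 37.2°).

PF = 0.7964 (lagging, φ = 37.2°)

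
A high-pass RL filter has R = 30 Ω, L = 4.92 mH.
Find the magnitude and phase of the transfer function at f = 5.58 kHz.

Step 1 — Angular frequency: ω = 2π·5580 = 3.506e+04 rad/s.
Step 2 — Transfer function: H(jω) = jωL/(R + jωL).
Step 3 — Numerator jωL = j·172.5; denominator R + jωL = 30 + j172.5.
Step 4 — H = 0.9706 + j0.1688.
Step 5 — Magnitude: |H| = 0.9852 (-0.1 dB); phase: φ = 9.9°.

|H| = 0.9852 (-0.1 dB), φ = 9.9°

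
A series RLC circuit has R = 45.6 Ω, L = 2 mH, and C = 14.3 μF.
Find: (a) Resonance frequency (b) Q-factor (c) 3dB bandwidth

Step 1 — Resonance: ω₀ = 1/√(LC) = 1/√(0.002·1.43e-05) = 5913 rad/s.
Step 2 — f₀ = ω₀/(2π) = 941.1 Hz.
Step 3 — Series Q: Q = ω₀L/R = 5913·0.002/45.6 = 0.2593.
Step 4 — Bandwidth: Δω = ω₀/Q = 2.28e+04 rad/s; BW = Δω/(2π) = 3629 Hz.

(a) f₀ = 941.1 Hz  (b) Q = 0.2593  (c) BW = 3629 Hz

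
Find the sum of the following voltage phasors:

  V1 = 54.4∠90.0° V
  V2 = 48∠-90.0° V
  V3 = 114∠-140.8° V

Step 1 — Convert each phasor to rectangular form:
  V1 = 54.4·(cos(90.0°) + j·sin(90.0°)) = 0 + j54.4 V
  V2 = 48·(cos(-90.0°) + j·sin(-90.0°)) = 0 - j48 V
  V3 = 114·(cos(-140.8°) + j·sin(-140.8°)) = -88.34 - j72.05 V
Step 2 — Sum components: V_total = -88.34 - j65.65 V.
Step 3 — Convert to polar: |V_total| = 110.1 V, ∠V_total = -143.4°.

V_total = 110.1∠-143.4° V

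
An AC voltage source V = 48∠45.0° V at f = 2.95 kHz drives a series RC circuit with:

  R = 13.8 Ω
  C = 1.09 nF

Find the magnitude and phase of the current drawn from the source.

Step 1 — Angular frequency: ω = 2π·f = 2π·2950 = 1.854e+04 rad/s.
Step 2 — Component impedances:
  R: Z = R = 13.8 Ω
  C: Z = 1/(jωC) = -j/(ω·C) = 0 - j4.95e+04 Ω
Step 3 — Series combination: Z_total = R + C = 13.8 - j4.95e+04 Ω = 4.95e+04∠-90.0° Ω.
Step 4 — Source phasor: V = 48∠45.0° V = 33.94 + j33.94 V.
Step 5 — Ohm's law: I = V / Z_total = (33.94 + j33.94) / (13.8 - j4.95e+04) = -0.0006855 + j0.0006859 A.
Step 6 — Convert to polar: |I| = 0.0009698 A, ∠I = 135.0°.

I = 0.0009698∠135.0° A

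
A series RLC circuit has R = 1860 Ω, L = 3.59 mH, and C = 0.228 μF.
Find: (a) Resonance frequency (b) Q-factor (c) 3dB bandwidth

Step 1 — Resonance: ω₀ = 1/√(LC) = 1/√(0.00359·2.28e-07) = 3.495e+04 rad/s.
Step 2 — f₀ = ω₀/(2π) = 5563 Hz.
Step 3 — Series Q: Q = ω₀L/R = 3.495e+04·0.00359/1860 = 0.06746.
Step 4 — Bandwidth: Δω = ω₀/Q = 5.181e+05 rad/s; BW = Δω/(2π) = 8.246e+04 Hz.

(a) f₀ = 5563 Hz  (b) Q = 0.06746  (c) BW = 8.246e+04 Hz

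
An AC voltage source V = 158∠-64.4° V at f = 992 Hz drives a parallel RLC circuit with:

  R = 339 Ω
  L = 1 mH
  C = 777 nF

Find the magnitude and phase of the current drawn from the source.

Step 1 — Angular frequency: ω = 2π·f = 2π·992 = 6233 rad/s.
Step 2 — Component impedances:
  R: Z = R = 339 Ω
  L: Z = jωL = j·6233·0.001 = 0 + j6.233 Ω
  C: Z = 1/(jωC) = -j/(ω·C) = 0 - j206.5 Ω
Step 3 — Parallel combination: 1/Z_total = 1/R + 1/L + 1/C; Z_total = 0.1218 + j6.425 Ω = 6.426∠88.9° Ω.
Step 4 — Source phasor: V = 158∠-64.4° V = 68.27 - j142.5 V.
Step 5 — Ohm's law: I = V / Z_total = (68.27 - j142.5) / (0.1218 + j6.425) = -21.97 - j11.04 A.
Step 6 — Convert to polar: |I| = 24.59 A, ∠I = -153.3°.

I = 24.59∠-153.3° A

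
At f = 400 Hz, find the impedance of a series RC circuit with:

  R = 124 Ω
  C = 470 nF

Step 1 — Angular frequency: ω = 2π·f = 2π·400 = 2513 rad/s.
Step 2 — Component impedances:
  R: Z = R = 124 Ω
  C: Z = 1/(jωC) = -j/(ω·C) = 0 - j846.6 Ω
Step 3 — Series combination: Z_total = R + C = 124 - j846.6 Ω = 855.6∠-81.7° Ω.

Z = 124 - j846.6 Ω = 855.6∠-81.7° Ω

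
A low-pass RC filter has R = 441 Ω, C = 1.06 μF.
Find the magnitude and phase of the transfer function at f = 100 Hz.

Step 1 — Angular frequency: ω = 2π·100 = 628.3 rad/s.
Step 2 — Transfer function: H(jω) = 1/(1 + jωRC).
Step 3 — Denominator: 1 + jωRC = 1 + j·628.3·441·1.06e-06 = 1 + j0.2937.
Step 4 — H = 0.9206 - j0.2704.
Step 5 — Magnitude: |H| = 0.9595 (-0.4 dB); phase: φ = -16.4°.

|H| = 0.9595 (-0.4 dB), φ = -16.4°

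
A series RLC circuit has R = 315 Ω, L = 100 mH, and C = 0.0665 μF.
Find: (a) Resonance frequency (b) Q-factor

Step 1 — Resonance condition Im(Z)=0 gives ω₀ = 1/√(LC).
Step 2 — ω₀ = 1/√(0.1·6.65e-08) = 1.226e+04 rad/s.
Step 3 — f₀ = ω₀/(2π) = 1952 Hz.
Step 4 — Series Q: Q = ω₀L/R = 1.226e+04·0.1/315 = 3.893.

(a) f₀ = 1952 Hz  (b) Q = 3.893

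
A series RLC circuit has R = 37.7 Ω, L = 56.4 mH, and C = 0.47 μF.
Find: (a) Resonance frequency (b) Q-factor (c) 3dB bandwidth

Step 1 — Resonance: ω₀ = 1/√(LC) = 1/√(0.0564·4.7e-07) = 6142 rad/s.
Step 2 — f₀ = ω₀/(2π) = 977.5 Hz.
Step 3 — Series Q: Q = ω₀L/R = 6142·0.0564/37.7 = 9.189.
Step 4 — Bandwidth: Δω = ω₀/Q = 668.4 rad/s; BW = Δω/(2π) = 106.4 Hz.

(a) f₀ = 977.5 Hz  (b) Q = 9.189  (c) BW = 106.4 Hz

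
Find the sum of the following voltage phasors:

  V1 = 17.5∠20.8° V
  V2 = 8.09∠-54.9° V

Step 1 — Convert each phasor to rectangular form:
  V1 = 17.5·(cos(20.8°) + j·sin(20.8°)) = 16.36 + j6.214 V
  V2 = 8.09·(cos(-54.9°) + j·sin(-54.9°)) = 4.652 - j6.619 V
Step 2 — Sum components: V_total = 21.01 - j0.4045 V.
Step 3 — Convert to polar: |V_total| = 21.02 V, ∠V_total = -1.1°.

V_total = 21.02∠-1.1° V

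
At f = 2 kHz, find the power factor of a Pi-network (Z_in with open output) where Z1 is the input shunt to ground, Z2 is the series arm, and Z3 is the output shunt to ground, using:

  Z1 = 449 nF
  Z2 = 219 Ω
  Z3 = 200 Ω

Step 1 — Angular frequency: ω = 2π·f = 2π·2000 = 1.257e+04 rad/s.
Step 2 — Component impedances:
  Z1: Z = 1/(jωC) = -j/(ω·C) = 0 - j177.2 Ω
  Z2: Z = R = 219 Ω
  Z3: Z = R = 200 Ω
Step 3 — With open output, the series arm Z2 and the output shunt Z3 appear in series to ground: Z2 + Z3 = 419 Ω.
Step 4 — Parallel with input shunt Z1: Z_in = Z1 || (Z2 + Z3) = 63.59 - j150.3 Ω = 163.2∠-67.1° Ω.
Step 5 — Power factor: PF = cos(φ) = Re(Z)/|Z| = 63.59/163.2 = 0.3896.
Step 6 — Type: Im(Z) = -150.3 ⇒ leading (phase φ = -67.1°).

PF = 0.3896 (leading, φ = -67.1°)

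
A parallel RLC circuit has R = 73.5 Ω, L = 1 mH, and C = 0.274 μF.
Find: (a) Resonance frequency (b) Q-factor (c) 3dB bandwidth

Step 1 — Resonance: ω₀ = 1/√(LC) = 1/√(0.001·2.74e-07) = 6.041e+04 rad/s.
Step 2 — f₀ = ω₀/(2π) = 9615 Hz.
Step 3 — Parallel Q: Q = R/(ω₀L) = 73.5/(6.041e+04·0.001) = 1.217.
Step 4 — Bandwidth: Δω = ω₀/Q = 4.965e+04 rad/s; BW = Δω/(2π) = 7903 Hz.

(a) f₀ = 9615 Hz  (b) Q = 1.217  (c) BW = 7903 Hz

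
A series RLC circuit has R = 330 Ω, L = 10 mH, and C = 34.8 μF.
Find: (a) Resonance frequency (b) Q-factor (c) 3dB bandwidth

Step 1 — Resonance: ω₀ = 1/√(LC) = 1/√(0.01·3.48e-05) = 1695 rad/s.
Step 2 — f₀ = ω₀/(2π) = 269.8 Hz.
Step 3 — Series Q: Q = ω₀L/R = 1695·0.01/330 = 0.05137.
Step 4 — Bandwidth: Δω = ω₀/Q = 3.3e+04 rad/s; BW = Δω/(2π) = 5252 Hz.

(a) f₀ = 269.8 Hz  (b) Q = 0.05137  (c) BW = 5252 Hz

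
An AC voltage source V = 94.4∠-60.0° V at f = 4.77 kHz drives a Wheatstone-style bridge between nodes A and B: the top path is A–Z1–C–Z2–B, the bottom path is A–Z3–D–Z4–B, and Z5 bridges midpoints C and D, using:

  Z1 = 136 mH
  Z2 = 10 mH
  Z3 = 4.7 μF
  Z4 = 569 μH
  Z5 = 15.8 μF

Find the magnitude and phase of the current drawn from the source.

Step 1 — Angular frequency: ω = 2π·f = 2π·4770 = 2.997e+04 rad/s.
Step 2 — Component impedances:
  Z1: Z = jωL = j·2.997e+04·0.136 = 0 + j4076 Ω
  Z2: Z = jωL = j·2.997e+04·0.01 = 0 + j299.7 Ω
  Z3: Z = 1/(jωC) = -j/(ω·C) = 0 - j7.099 Ω
  Z4: Z = jωL = j·2.997e+04·0.000569 = 0 + j17.05 Ω
  Z5: Z = 1/(jωC) = -j/(ω·C) = 0 - j2.112 Ω
Step 3 — Bridge requires nodal analysis (the Z5 bridge couples midpoints C and D, so the two paths cannot be reduced to a simple series/parallel combination). Setting node B to ground and injecting 1 A at node A, the 3-node admittance system at A, C, D solves to V_A = Z_AB = 0 + j9.017 Ω = 9.017∠90.0° Ω.
Step 4 — Source phasor: V = 94.4∠-60.0° V = 47.2 - j81.75 V.
Step 5 — Ohm's law: I = V / Z_total = (47.2 - j81.75) / (0 + j9.017) = -9.066 - j5.234 A.
Step 6 — Convert to polar: |I| = 10.47 A, ∠I = -150.0°.

I = 10.47∠-150.0° A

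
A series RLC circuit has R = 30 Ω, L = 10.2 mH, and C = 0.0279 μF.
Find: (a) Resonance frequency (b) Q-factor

Step 1 — Resonance condition Im(Z)=0 gives ω₀ = 1/√(LC).
Step 2 — ω₀ = 1/√(0.0102·2.79e-08) = 5.928e+04 rad/s.
Step 3 — f₀ = ω₀/(2π) = 9434 Hz.
Step 4 — Series Q: Q = ω₀L/R = 5.928e+04·0.0102/30 = 20.15.

(a) f₀ = 9434 Hz  (b) Q = 20.15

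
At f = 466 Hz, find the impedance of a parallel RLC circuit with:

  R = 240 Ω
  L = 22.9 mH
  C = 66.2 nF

Step 1 — Angular frequency: ω = 2π·f = 2π·466 = 2928 rad/s.
Step 2 — Component impedances:
  R: Z = R = 240 Ω
  L: Z = jωL = j·2928·0.0229 = 0 + j67.05 Ω
  C: Z = 1/(jωC) = -j/(ω·C) = 0 - j5159 Ω
Step 3 — Parallel combination: 1/Z_total = 1/R + 1/L + 1/C; Z_total = 17.8 + j62.89 Ω = 65.37∠74.2° Ω.

Z = 17.8 + j62.89 Ω = 65.37∠74.2° Ω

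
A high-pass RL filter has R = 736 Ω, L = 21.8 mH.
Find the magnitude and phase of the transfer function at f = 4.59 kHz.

Step 1 — Angular frequency: ω = 2π·4590 = 2.884e+04 rad/s.
Step 2 — Transfer function: H(jω) = jωL/(R + jωL).
Step 3 — Numerator jωL = j·628.7; denominator R + jωL = 736 + j628.7.
Step 4 — H = 0.4219 + j0.4939.
Step 5 — Magnitude: |H| = 0.6495 (-3.7 dB); phase: φ = 49.5°.

|H| = 0.6495 (-3.7 dB), φ = 49.5°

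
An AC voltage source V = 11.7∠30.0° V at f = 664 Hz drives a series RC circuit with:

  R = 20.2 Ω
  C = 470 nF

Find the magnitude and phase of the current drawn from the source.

Step 1 — Angular frequency: ω = 2π·f = 2π·664 = 4172 rad/s.
Step 2 — Component impedances:
  R: Z = R = 20.2 Ω
  C: Z = 1/(jωC) = -j/(ω·C) = 0 - j510 Ω
Step 3 — Series combination: Z_total = R + C = 20.2 - j510 Ω = 510.4∠-87.7° Ω.
Step 4 — Source phasor: V = 11.7∠30.0° V = 10.13 + j5.85 V.
Step 5 — Ohm's law: I = V / Z_total = (10.13 + j5.85) / (20.2 - j510) = -0.01067 + j0.02029 A.
Step 6 — Convert to polar: |I| = 0.02292 A, ∠I = 117.7°.

I = 0.02292∠117.7° A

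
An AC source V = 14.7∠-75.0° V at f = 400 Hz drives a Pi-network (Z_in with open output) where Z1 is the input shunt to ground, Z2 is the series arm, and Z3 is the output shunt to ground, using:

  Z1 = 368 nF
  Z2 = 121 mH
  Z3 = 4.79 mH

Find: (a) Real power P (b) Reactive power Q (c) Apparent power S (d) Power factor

Step 1 — Angular frequency: ω = 2π·f = 2π·400 = 2513 rad/s.
Step 2 — Component impedances:
  Z1: Z = 1/(jωC) = -j/(ω·C) = 0 - j1081 Ω
  Z2: Z = jωL = j·2513·0.121 = 0 + j304.1 Ω
  Z3: Z = jωL = j·2513·0.00479 = 0 + j12.04 Ω
Step 3 — With open output, the series arm Z2 and the output shunt Z3 appear in series to ground: Z2 + Z3 = 0 + j316.1 Ω.
Step 4 — Parallel with input shunt Z1: Z_in = Z1 || (Z2 + Z3) = 0 + j446.8 Ω = 446.8∠90.0° Ω.
Step 5 — Source phasor: V = 14.7∠-75.0° V = 3.805 - j14.2 V.
Step 6 — Current: I = V / Z = -0.03178 - j0.008516 A = 0.0329∠-165.0° A.
Step 7 — Complex power: S = V·I* = 0 + j0.4837 VA.
Step 8 — Real power: P = Re(S) = 0 W.
Step 9 — Reactive power: Q = Im(S) = 0.4837 VAR.
Step 10 — Apparent power: |S| = 0.4837 VA.
Step 11 — Power factor: PF = P/|S| = 0 (lagging).

(a) P = 0 W  (b) Q = 0.4837 VAR  (c) S = 0.4837 VA  (d) PF = 0 (lagging)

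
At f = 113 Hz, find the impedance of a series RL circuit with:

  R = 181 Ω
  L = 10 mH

Step 1 — Angular frequency: ω = 2π·f = 2π·113 = 710 rad/s.
Step 2 — Component impedances:
  R: Z = R = 181 Ω
  L: Z = jωL = j·710·0.01 = 0 + j7.1 Ω
Step 3 — Series combination: Z_total = R + L = 181 + j7.1 Ω = 181.1∠2.2° Ω.

Z = 181 + j7.1 Ω = 181.1∠2.2° Ω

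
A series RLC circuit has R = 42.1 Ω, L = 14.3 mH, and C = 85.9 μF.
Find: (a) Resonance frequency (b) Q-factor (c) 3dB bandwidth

Step 1 — Resonance condition Im(Z)=0 gives ω₀ = 1/√(LC).
Step 2 — ω₀ = 1/√(0.0143·8.59e-05) = 902.3 rad/s.
Step 3 — f₀ = ω₀/(2π) = 143.6 Hz.
Step 4 — Series Q: Q = ω₀L/R = 902.3·0.0143/42.1 = 0.3065.
Step 5 — 3dB bandwidth: Δω = ω₀/Q = 2944 rad/s; BW = Δω/(2π) = 468.6 Hz.

(a) f₀ = 143.6 Hz  (b) Q = 0.3065  (c) BW = 468.6 Hz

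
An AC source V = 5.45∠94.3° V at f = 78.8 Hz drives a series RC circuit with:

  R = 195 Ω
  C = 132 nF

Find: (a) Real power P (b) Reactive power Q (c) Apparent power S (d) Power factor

Step 1 — Angular frequency: ω = 2π·f = 2π·78.8 = 495.1 rad/s.
Step 2 — Component impedances:
  R: Z = R = 195 Ω
  C: Z = 1/(jωC) = -j/(ω·C) = 0 - j1.53e+04 Ω
Step 3 — Series combination: Z_total = R + C = 195 - j1.53e+04 Ω = 1.53e+04∠-89.3° Ω.
Step 4 — Source phasor: V = 5.45∠94.3° V = -0.4086 + j5.435 V.
Step 5 — Current: I = V / Z = -0.0003555 - j2.218e-05 A = 0.0003562∠-176.4° A.
Step 6 — Complex power: S = V·I* = 2.474e-05 - j0.001941 VA.
Step 7 — Real power: P = Re(S) = 2.474e-05 W.
Step 8 — Reactive power: Q = Im(S) = -0.001941 VAR.
Step 9 — Apparent power: |S| = 0.001941 VA.
Step 10 — Power factor: PF = P/|S| = 0.01274 (leading).

(a) P = 2.474e-05 W  (b) Q = -0.001941 VAR  (c) S = 0.001941 VA  (d) PF = 0.01274 (leading)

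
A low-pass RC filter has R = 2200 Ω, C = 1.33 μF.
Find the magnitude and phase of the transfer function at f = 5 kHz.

Step 1 — Angular frequency: ω = 2π·5000 = 3.142e+04 rad/s.
Step 2 — Transfer function: H(jω) = 1/(1 + jωRC).
Step 3 — Denominator: 1 + jωRC = 1 + j·3.142e+04·2200·1.33e-06 = 1 + j91.92.
Step 4 — H = 0.0001183 - j0.01088.
Step 5 — Magnitude: |H| = 0.01088 (-39.3 dB); phase: φ = -89.4°.

|H| = 0.01088 (-39.3 dB), φ = -89.4°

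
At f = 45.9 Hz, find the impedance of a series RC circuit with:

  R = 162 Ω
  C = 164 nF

Step 1 — Angular frequency: ω = 2π·f = 2π·45.9 = 288.4 rad/s.
Step 2 — Component impedances:
  R: Z = R = 162 Ω
  C: Z = 1/(jωC) = -j/(ω·C) = 0 - j2.114e+04 Ω
Step 3 — Series combination: Z_total = R + C = 162 - j2.114e+04 Ω = 2.114e+04∠-89.6° Ω.

Z = 162 - j2.114e+04 Ω = 2.114e+04∠-89.6° Ω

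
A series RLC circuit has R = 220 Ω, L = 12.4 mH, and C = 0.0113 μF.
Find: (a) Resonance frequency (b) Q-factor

Step 1 — Resonance condition Im(Z)=0 gives ω₀ = 1/√(LC).
Step 2 — ω₀ = 1/√(0.0124·1.13e-08) = 8.448e+04 rad/s.
Step 3 — f₀ = ω₀/(2π) = 1.345e+04 Hz.
Step 4 — Series Q: Q = ω₀L/R = 8.448e+04·0.0124/220 = 4.762.

(a) f₀ = 1.345e+04 Hz  (b) Q = 4.762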